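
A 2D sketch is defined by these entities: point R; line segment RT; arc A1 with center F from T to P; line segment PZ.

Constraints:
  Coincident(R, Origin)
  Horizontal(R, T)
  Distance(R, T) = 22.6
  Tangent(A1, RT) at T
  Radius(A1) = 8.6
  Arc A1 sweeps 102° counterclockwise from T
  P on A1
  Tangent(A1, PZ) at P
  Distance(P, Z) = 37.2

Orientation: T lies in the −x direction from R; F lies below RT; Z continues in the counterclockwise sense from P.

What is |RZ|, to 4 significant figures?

52.25

R is at the origin; R and T share the same y with |RT| = 22.6 and T on the −x side, so T = (-22.60, 0.000). A1 meets RT tangentially, so FT is at right angles to RT, so F = T + (0, -8.6) = (-22.60, -8.600). On A1, T sits at bearing 90° from F; a 102° counterclockwise sweep puts P at bearing 192°, so P = F + 8.6·(cos 192°, sin 192°) = (-31.01, -10.39). A1 meets PZ tangentially, so FP is at right angles to PZ, so PZ runs along (−sin 192°, cos 192°); with |PZ| = 37.2, Z = (-23.28, -46.78). Then |RZ| = |Z − R| = 52.25.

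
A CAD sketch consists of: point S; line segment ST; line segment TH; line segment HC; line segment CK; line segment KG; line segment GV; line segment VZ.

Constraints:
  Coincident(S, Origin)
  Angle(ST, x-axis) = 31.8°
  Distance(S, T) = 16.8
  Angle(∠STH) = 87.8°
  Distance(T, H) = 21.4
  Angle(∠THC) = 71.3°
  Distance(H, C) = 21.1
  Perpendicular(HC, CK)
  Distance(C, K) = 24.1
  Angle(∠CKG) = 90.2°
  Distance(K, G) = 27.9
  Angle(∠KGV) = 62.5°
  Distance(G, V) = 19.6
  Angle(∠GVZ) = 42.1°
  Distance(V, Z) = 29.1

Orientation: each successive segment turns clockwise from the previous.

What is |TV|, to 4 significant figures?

14.28

S is at the origin; ST runs at 31.8° with length 16.8, so T = (14.28, 8.853). ∠STH = 87.8° gives TH at -60.40° from the x-axis; with |TH| = 21.4, H = (24.85, -9.754). ∠THC = 71.3° gives HC at -169.1° from the x-axis; with |HC| = 21.1, C = (4.129, -13.74). HC ⟂ CK, so CK runs at 100.9°; with |CK| = 24.1, K = (-0.4280, 9.921). ∠CKG = 90.2° gives KG at 11.10° from the x-axis; with |KG| = 27.9, G = (26.95, 15.29). ∠KGV = 62.5° gives GV at -106.4° from the x-axis; with |GV| = 19.6, V = (21.42, -3.510). Then |TV| = |V − T| = 14.28.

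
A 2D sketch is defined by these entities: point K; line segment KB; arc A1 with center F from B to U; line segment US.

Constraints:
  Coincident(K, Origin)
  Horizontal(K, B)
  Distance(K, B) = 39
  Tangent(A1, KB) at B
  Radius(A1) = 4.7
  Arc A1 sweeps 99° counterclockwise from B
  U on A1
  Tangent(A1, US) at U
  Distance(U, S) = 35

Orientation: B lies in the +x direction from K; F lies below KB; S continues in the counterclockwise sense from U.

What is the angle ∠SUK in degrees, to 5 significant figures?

107.99°

K is at the origin; K and B share the same y with |KB| = 39.0 and B on the +x side, so B = (39.000, 0.0000). Tangency of A1 to KB means the radius FB is perpendicular to KB, so F = B + (0, -4.7) = (39.000, -4.7000). On A1, B sits at bearing 90° from F; a 99° counterclockwise sweep puts U at bearing 189°, so U = F + 4.7·(cos 189°, sin 189°) = (34.358, -5.4352). Since A1 is tangent to US there, FU ⟂ US, so US runs along (−sin 189°, cos 189°); with |US| = 35.0, S = (39.833, -40.004). Then cos ∠SUK = US·UK / (|US||UK|), giving 107.99°.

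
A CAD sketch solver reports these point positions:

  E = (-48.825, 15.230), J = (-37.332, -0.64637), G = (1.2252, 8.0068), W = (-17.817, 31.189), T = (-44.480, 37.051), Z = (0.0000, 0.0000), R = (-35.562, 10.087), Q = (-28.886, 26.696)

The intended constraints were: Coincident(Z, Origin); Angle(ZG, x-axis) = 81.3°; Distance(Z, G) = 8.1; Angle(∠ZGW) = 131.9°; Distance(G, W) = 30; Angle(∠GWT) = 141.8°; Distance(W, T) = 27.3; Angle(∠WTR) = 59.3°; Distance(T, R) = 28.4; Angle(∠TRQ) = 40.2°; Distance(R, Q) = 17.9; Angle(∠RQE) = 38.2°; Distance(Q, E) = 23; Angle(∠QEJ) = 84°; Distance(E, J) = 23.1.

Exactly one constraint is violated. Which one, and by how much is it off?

Distance(E, J) = 23.1 — off by 3.50.

Z = (0.00, 0.00) ✓; ZG at 81.30° ✓; |ZG| = 8.100 ✓; ∠ZGW = 131.9° ✓; |GW| = 30.00 ✓; ∠GWT = 141.8° ✓; |WT| = 27.30 ✓; ∠WTR = 59.30° ✓; |TR| = 28.40 ✓; ∠TRQ = 40.20° ✓; |RQ| = 17.90 ✓; ∠RQE = 38.20° ✓; |QE| = 23.00 ✓; ∠QEJ = 84.00° ✓; |EJ| = 19.60 ✗.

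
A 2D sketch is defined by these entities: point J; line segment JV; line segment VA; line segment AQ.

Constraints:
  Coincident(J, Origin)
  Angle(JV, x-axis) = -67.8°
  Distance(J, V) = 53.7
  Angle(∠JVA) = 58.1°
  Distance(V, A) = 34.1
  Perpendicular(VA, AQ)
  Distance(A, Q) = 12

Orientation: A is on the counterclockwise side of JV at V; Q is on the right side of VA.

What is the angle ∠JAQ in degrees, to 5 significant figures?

172.85°

J is at the origin; JV runs at -67.8° with length 53.7, so V = 53.7·(cos -67.8°, sin -67.8°) = (20.290, -49.719). ∠JVA = 58.1°, so VA runs at -67.8° + (180° − 58.1°) = 54.100° from the x-axis; with |VA| = 34.1, A = V + 34.1·(cos 54.100°, sin 54.100°) = (40.285, -22.097). VA ⟂ AQ; with |AQ| = 12.0 on the right of VA, Q = A + 12.0·(0.81004, -0.58637) = (50.006, -29.133). Then cos ∠JAQ = AJ·AQ / (|AJ||AQ|), giving 172.85°.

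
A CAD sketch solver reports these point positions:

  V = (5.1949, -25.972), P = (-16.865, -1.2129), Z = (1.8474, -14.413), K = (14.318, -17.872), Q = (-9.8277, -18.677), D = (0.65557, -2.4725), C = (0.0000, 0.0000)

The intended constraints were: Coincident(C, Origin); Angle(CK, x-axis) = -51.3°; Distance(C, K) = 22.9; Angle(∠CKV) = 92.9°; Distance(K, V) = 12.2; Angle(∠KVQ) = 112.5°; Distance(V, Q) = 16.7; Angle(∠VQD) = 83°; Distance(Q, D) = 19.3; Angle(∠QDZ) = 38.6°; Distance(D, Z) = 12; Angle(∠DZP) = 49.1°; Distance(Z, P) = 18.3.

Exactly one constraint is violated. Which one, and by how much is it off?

Distance(Z, P) = 18.3 — off by 4.60.

C = (0.00, 0.00) ✓; CK at -51.30° ✓; |CK| = 22.90 ✓; ∠CKV = 92.90° ✓; |KV| = 12.20 ✓; ∠KVQ = 112.5° ✓; |VQ| = 16.70 ✓; ∠VQD = 83.00° ✓; |QD| = 19.30 ✓; ∠QDZ = 38.60° ✓; |DZ| = 12.00 ✓; ∠DZP = 49.10° ✓; |ZP| = 22.90 ✗.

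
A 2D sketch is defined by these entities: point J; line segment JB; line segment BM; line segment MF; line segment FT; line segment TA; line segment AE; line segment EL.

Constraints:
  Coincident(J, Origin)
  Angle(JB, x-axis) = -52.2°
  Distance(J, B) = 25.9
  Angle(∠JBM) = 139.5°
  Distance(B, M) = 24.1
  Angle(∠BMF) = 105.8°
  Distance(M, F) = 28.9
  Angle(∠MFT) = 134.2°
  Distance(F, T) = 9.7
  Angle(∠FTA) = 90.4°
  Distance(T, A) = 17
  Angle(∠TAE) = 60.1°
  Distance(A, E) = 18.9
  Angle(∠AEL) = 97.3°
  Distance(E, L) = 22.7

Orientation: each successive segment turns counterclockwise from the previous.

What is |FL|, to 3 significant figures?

13.5

∠TAE = 60.1° gives AE at -42.2° from the x-axis; with |AE| = 18.9, E = (47.6, -8.43). ∠AEL = 97.3° gives EL at 40.5° from the x-axis; with |EL| = 22.7, L = (64.9, 6.31). Then |FL| = |L − F| = 13.5.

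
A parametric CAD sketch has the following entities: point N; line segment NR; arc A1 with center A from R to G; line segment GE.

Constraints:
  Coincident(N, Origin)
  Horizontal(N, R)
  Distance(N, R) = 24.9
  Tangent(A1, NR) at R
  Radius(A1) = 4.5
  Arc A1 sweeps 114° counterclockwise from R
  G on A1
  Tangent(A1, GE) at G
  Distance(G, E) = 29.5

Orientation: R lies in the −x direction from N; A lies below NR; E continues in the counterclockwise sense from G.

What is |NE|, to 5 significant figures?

37.376

On A1, R sits at bearing 90° from A; a 114° counterclockwise sweep puts G at bearing 204°, so G = A + 4.5·(cos 204°, sin 204°) = (-29.011, -6.3303). Tangency of A1 to GE means the radius AG is perpendicular to GE, so GE runs along (−sin 204°, cos 204°); with |GE| = 29.5, E = (-17.012, -33.280). Then |NE| = |E − N| = 37.376.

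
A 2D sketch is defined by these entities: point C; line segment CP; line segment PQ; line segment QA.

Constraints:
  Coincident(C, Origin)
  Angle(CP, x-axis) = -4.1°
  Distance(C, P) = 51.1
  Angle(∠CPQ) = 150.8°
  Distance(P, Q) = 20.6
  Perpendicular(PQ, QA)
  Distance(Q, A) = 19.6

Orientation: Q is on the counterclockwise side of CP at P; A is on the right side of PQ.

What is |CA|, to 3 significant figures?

79.0

C is at the origin; CP runs at -4.1° with length 51.1, so P = 51.1·(cos -4.1°, sin -4.1°) = (51.0, -3.65). ∠CPQ = 150.8°, so PQ runs at -4.1° + (180° − 150.8°) = 25.1° from the x-axis; with |PQ| = 20.6, Q = P + 20.6·(cos 25.1°, sin 25.1°) = (69.6, 5.08). The perpendicularity gives QA at right angles to PQ; with |QA| = 19.6 on the right of PQ, A = Q + 19.6·(0.424, -0.906) = (77.9, -12.7). Then |CA| = |A − C| = 79.0.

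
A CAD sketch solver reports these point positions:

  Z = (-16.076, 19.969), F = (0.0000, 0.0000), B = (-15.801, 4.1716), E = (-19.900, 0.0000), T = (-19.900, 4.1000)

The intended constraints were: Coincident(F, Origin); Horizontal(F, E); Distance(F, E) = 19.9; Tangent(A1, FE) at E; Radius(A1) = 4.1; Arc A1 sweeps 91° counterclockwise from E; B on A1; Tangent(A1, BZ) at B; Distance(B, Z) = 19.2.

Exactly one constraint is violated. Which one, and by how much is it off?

Distance(B, Z) = 19.2 — off by 3.40.

F = (0.00, 0.00) ✓; F.y = 0.00, E.y = 0.00 ✓; |FE| = 19.90 ✓; ∠(TE, EF) = 90.00° ✓; |TE| = 4.100 ✓; bearing(T→B) − bearing(T→E) = 91.00° ✓; |TB| = 4.100 ✓; ∠(TB, BZ) = 90.00° ✓; |BZ| = 15.80 ✗.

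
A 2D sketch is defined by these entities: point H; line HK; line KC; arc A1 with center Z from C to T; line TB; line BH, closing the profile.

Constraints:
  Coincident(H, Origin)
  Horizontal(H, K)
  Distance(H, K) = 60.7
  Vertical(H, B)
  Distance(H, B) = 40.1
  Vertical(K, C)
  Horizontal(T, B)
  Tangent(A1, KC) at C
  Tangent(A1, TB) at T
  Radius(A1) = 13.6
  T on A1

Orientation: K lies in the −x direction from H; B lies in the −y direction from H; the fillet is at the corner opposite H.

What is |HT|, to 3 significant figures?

61.9

H is at the origin; HK is horizontal with |HK| = 60.7 and K on the −x side, so K = (-60.7, 0.00). H and B share the same x with |HB| = 40.1 and B on the −y side, so B = (0.00, -40.1). The virtual corner opposite H is at (-60.7, -40.1). The tangent condition forces ZC to be normal to KC and the tangent condition forces ZT to be normal to TB, with radius 13.6, so the center Z sits 13.6 in from both sides at Z = (-47.1, -26.5). That places the tangent points at C = (-60.7, -26.5) on KC and T = (-47.1, -40.1) on TB. Then |HT| = |T − H| = 61.9.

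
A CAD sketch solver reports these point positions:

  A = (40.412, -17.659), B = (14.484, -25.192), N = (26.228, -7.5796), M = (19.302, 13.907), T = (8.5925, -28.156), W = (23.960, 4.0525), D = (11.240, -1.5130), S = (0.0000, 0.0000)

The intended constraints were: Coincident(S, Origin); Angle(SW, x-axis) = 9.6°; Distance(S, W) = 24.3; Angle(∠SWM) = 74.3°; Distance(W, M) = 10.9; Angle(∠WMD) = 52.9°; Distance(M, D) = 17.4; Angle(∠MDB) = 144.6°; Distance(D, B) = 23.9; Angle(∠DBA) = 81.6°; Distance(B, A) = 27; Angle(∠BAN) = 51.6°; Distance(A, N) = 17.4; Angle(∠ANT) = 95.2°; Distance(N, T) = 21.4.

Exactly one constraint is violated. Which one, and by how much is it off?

Distance(N, T) = 21.4 — off by 5.70.

S = (0.00, 0.00) ✓; SW at 9.600° ✓; |SW| = 24.30 ✓; ∠SWM = 74.30° ✓; |WM| = 10.90 ✓; ∠WMD = 52.90° ✓; |MD| = 17.40 ✓; ∠MDB = 144.6° ✓; |DB| = 23.90 ✓; ∠DBA = 81.60° ✓; |BA| = 27.00 ✓; ∠BAN = 51.60° ✓; |AN| = 17.40 ✓; ∠ANT = 95.20° ✓; |NT| = 27.10 ✗.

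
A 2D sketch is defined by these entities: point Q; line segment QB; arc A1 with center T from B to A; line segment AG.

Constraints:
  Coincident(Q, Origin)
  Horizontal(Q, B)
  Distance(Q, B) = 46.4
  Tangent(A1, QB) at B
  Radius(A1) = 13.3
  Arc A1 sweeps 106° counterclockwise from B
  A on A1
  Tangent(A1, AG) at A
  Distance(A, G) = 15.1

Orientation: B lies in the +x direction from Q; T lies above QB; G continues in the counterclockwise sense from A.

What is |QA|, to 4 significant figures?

61.57

The tangent condition forces TB to be normal to QB, so T = B + (0, 13.3) = (46.40, 13.30). On A1, B sits at bearing -90° from T; a 106° counterclockwise sweep puts A at bearing 16°, so A = T + 13.3·(cos 16°, sin 16°) = (59.18, 16.97). Then |QA| = |A − Q| = 61.57.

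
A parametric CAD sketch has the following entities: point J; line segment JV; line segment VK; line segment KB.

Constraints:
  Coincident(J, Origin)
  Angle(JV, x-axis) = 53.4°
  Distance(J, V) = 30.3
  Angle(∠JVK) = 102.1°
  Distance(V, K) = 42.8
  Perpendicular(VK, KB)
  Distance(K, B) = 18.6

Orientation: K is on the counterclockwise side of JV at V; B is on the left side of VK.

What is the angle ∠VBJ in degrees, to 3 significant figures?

36.1°

J is at the origin; JV runs at 53.4° with length 30.3, so V = 30.3·(cos 53.4°, sin 53.4°) = (18.1, 24.3). ∠JVK = 102.1°, so VK runs at 53.4° + (180° − 102.1°) = 131° from the x-axis; with |VK| = 42.8, K = V + 42.8·(cos 131°, sin 131°) = (-10.2, 56.5). VK ⟂ KB; with |KB| = 18.6 on the left of VK, B = K + 18.6·(-0.751, -0.660) = (-24.2, 44.2). Then cos ∠VBJ = BV·BJ / (|BV||BJ|), giving 36.1°.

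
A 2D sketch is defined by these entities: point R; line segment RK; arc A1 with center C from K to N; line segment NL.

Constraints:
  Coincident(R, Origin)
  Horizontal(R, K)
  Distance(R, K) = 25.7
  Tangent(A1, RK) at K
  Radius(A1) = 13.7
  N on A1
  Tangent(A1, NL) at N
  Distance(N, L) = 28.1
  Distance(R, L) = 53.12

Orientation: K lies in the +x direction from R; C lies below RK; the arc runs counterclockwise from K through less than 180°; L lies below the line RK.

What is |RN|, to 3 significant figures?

25.0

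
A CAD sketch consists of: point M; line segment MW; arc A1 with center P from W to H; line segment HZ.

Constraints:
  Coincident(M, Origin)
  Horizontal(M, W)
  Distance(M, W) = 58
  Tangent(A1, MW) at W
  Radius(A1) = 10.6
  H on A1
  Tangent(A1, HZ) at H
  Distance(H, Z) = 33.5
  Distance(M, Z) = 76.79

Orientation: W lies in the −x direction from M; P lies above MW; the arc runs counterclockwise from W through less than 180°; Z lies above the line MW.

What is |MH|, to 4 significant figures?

50.54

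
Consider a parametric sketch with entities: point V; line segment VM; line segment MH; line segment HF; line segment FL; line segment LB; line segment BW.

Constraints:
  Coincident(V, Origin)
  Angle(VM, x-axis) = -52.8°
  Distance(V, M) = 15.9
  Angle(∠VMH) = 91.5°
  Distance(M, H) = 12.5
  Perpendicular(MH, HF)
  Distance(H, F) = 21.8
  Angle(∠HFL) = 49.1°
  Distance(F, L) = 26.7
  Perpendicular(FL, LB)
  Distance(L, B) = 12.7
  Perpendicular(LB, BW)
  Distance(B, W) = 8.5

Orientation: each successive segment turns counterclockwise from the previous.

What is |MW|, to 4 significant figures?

7.064

The perpendicularity gives LB at right angles to FL, so LB runs at -13.40°; with |LB| = 12.7, B = (13.21, -16.58). LB ⟂ BW, so BW runs at 76.60°; with |BW| = 8.5, W = (15.18, -8.315). Then |MW| = |W − M| = 7.064.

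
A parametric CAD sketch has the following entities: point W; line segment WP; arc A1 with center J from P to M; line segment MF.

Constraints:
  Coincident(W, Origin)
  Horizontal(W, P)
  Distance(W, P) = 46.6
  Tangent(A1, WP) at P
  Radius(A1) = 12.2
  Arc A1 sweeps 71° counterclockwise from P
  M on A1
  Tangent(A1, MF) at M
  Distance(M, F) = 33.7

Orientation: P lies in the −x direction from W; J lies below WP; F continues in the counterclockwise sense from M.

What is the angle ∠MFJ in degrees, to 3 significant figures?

19.9°

On A1, P sits at bearing 90° from J; a 71° counterclockwise sweep puts M at bearing 161°, so M = J + 12.2·(cos 161°, sin 161°) = (-58.1, -8.23). Since A1 is tangent to MF there, JM ⟂ MF, so MF runs along (−sin 161°, cos 161°); with |MF| = 33.7, F = (-69.1, -40.1). Then cos ∠MFJ = FM·FJ / (|FM||FJ|), giving 19.9°.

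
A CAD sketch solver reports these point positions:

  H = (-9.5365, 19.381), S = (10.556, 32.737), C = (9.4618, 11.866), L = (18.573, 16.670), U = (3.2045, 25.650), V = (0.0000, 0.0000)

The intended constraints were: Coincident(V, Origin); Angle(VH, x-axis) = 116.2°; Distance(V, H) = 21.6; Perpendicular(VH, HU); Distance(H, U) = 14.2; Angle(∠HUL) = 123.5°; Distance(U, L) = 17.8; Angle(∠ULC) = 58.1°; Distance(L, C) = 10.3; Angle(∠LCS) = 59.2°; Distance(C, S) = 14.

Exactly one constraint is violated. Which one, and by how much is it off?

Distance(C, S) = 14 — off by 6.90.

V = (0.00, 0.00) ✓; VH at 116.2° ✓; |VH| = 21.60 ✓; ∠(VH, HU) = 90.00° ✓; |HU| = 14.20 ✓; ∠HUL = 123.5° ✓; |UL| = 17.80 ✓; ∠ULC = 58.10° ✓; |LC| = 10.30 ✓; ∠LCS = 59.20° ✓; |CS| = 20.90 ✗.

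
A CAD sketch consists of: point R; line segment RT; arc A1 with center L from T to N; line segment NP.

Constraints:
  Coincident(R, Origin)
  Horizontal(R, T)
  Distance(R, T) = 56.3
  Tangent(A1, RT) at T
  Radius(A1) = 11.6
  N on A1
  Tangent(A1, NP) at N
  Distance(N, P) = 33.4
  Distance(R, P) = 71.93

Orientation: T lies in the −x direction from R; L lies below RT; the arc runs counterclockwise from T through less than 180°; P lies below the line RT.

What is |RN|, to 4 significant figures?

68.92

Checks: |LN| = 11.60 ✓; ∠(LN, NP) = 90.00° ✓; |NP| = 33.40 ✓; |RP| = 71.93 ✓.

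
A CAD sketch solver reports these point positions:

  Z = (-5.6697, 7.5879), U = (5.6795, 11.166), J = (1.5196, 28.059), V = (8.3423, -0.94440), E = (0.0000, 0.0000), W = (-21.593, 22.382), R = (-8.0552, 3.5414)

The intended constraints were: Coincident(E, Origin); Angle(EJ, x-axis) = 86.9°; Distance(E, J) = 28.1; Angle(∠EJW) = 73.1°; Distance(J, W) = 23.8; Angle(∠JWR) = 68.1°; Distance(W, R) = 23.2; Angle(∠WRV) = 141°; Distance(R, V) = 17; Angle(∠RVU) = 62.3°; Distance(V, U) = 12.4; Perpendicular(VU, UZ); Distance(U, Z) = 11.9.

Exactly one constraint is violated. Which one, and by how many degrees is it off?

Perpendicular(VU, UZ) — off by 5.10°.

E = (0.00, 0.00) ✓; EJ at 86.90° ✓; |EJ| = 28.10 ✓; ∠EJW = 73.10° ✓; |JW| = 23.80 ✓; ∠JWR = 68.10° ✓; |WR| = 23.20 ✓; ∠WRV = 141.0° ✓; |RV| = 17.00 ✓; ∠RVU = 62.30° ✓; |VU| = 12.40 ✓; ∠(VU, UZ) = 95.10° ✗; |UZ| = 11.90 ✓.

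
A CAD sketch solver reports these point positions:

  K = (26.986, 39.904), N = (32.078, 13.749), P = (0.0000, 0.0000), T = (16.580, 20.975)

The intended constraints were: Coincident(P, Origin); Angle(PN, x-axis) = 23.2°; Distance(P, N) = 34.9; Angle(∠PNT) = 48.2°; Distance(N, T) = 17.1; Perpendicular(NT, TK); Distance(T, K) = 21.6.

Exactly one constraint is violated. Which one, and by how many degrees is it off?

Perpendicular(NT, TK) — off by 3.80°.

P = (0.00, 0.00) ✓; PN at 23.20° ✓; |PN| = 34.90 ✓; ∠PNT = 48.20° ✓; |NT| = 17.10 ✓; ∠(NT, TK) = 93.80° ✗; |TK| = 21.60 ✓.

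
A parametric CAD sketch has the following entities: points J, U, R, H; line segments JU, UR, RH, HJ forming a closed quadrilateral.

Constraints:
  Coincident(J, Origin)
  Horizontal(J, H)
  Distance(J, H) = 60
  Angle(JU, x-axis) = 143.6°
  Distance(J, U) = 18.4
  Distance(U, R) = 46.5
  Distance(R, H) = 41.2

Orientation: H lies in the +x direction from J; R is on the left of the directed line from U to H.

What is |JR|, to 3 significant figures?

39.5

J is at the origin; J and H share the same y with |JH| = 60.0 and H in +x, so H = (60.0, 0). JU runs at 143.6° with |JU| = 18.4, so U = (-14.8, 10.9). R is determined by |UR| = 46.5 and |RH| = 41.2 together: it lies at the intersection of circle(U, 46.5) and circle(H, 41.2). With |UH| = 75.6, the foot of the radical line on UH is 40.9 from U and the perpendicular offset is √(46.5² − 40.9²) = 22.2. Taking the left-of-UH solution: R = (28.8, 27.0).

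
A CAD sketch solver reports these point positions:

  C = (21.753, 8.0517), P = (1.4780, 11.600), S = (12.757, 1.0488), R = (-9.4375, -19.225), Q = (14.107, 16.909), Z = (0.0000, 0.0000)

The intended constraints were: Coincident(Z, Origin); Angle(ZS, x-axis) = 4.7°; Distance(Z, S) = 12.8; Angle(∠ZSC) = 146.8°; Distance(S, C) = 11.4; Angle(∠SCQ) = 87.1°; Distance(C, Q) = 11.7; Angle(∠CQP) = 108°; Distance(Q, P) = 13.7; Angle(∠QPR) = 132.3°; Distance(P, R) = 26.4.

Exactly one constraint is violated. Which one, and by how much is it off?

Distance(P, R) = 26.4 — off by 6.30.

Z = (0.00, 0.00) ✓; ZS at 4.700° ✓; |ZS| = 12.80 ✓; ∠ZSC = 146.8° ✓; |SC| = 11.40 ✓; ∠SCQ = 87.10° ✓; |CQ| = 11.70 ✓; ∠CQP = 108.0° ✓; |QP| = 13.70 ✓; ∠QPR = 132.3° ✓; |PR| = 32.70 ✗.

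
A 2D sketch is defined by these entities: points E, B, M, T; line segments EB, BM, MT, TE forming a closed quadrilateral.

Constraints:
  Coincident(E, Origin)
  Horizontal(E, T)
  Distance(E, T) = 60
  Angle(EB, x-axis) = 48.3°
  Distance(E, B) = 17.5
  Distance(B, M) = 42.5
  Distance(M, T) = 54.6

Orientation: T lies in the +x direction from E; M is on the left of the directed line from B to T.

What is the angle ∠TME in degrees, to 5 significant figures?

63.025°

Checks: |BM| = 42.50 ✓; |MT| = 54.60 ✓.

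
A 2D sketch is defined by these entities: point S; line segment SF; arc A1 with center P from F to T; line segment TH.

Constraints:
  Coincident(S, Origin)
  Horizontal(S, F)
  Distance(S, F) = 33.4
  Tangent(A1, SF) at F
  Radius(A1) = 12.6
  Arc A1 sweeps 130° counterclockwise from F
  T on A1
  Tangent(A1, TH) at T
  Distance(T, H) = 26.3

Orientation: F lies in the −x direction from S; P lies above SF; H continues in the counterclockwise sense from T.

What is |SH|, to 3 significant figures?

57.6

S is at the origin; S and F share the same y with |SF| = 33.4 and F on the −x side, so F = (-33.4, 0.00). Since A1 is tangent to SF there, PF ⟂ SF, so P = F + (0, 12.6) = (-33.4, 12.6). On A1, F sits at bearing -90° from P; a 130° counterclockwise sweep puts T at bearing 40°, so T = P + 12.6·(cos 40°, sin 40°) = (-23.7, 20.7). Since A1 is tangent to TH there, PT ⟂ TH, so TH runs along (−sin 40°, cos 40°); with |TH| = 26.3, H = (-40.7, 40.8). Then |SH| = |H − S| = 57.6.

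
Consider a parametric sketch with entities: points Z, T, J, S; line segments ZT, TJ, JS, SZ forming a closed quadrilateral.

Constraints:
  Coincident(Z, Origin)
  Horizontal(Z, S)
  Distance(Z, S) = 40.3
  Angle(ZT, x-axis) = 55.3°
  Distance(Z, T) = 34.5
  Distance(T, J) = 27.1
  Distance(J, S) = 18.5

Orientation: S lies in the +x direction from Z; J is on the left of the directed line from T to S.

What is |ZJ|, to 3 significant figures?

48.2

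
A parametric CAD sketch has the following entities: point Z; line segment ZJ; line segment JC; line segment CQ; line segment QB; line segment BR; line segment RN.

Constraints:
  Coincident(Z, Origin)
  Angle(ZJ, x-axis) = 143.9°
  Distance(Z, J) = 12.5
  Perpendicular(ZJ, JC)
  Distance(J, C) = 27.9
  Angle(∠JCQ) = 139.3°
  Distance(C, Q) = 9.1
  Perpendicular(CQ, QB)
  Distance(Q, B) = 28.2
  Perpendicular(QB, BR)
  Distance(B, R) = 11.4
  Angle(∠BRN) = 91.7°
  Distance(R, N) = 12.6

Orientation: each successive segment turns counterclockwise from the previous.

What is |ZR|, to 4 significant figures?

10.71

Z is at the origin; ZJ runs at 143.9° with length 12.5, so J = (-10.10, 7.365). ZJ ⟂ JC, so JC runs at -126.1°; with |JC| = 27.9, C = (-26.54, -15.18). ∠JCQ = 139.3° gives CQ at -85.40° from the x-axis; with |CQ| = 9.1, Q = (-25.81, -24.25). CQ is perpendicular to QB, so QB runs at 4.600°; with |QB| = 28.2, B = (2.301, -21.99). QB is perpendicular to BR, so BR runs at 94.60°; with |BR| = 11.4, R = (1.386, -10.62). Then |ZR| = |R − Z| = 10.71.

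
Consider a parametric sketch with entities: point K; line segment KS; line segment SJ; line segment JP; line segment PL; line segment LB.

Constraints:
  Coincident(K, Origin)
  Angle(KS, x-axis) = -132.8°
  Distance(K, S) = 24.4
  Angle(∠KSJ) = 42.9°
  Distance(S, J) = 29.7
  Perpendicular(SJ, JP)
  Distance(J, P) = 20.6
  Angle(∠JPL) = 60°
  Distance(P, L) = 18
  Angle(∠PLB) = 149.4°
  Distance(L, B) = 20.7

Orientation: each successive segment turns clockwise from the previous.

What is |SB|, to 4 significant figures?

7.550

∠JPL = 60.0° gives PL at -119.9° from the x-axis; with |PL| = 18.0, L = (-5.003, -3.771). ∠PLB = 149.4° gives LB at -150.5° from the x-axis; with |LB| = 20.7, B = (-23.02, -13.96). Then |SB| = |B − S| = 7.550.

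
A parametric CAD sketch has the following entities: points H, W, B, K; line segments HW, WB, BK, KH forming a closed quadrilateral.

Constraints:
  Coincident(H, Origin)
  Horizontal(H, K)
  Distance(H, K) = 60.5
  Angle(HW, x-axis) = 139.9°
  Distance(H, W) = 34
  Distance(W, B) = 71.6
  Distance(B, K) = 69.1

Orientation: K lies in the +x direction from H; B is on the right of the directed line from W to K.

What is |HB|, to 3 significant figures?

42.6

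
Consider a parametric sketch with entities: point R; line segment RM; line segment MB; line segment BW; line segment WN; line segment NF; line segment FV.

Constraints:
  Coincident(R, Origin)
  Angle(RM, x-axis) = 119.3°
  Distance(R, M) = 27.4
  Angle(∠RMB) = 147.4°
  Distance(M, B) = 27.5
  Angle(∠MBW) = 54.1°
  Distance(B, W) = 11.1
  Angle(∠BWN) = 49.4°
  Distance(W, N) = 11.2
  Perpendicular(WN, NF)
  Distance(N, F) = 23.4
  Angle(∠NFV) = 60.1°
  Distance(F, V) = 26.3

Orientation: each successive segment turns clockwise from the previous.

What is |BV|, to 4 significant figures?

18.91

WN ⟂ NF, so NF runs at 100.2°; with |NF| = 23.4, F = (-18.39, 65.38). ∠NFV = 60.1° gives FV at -19.70° from the x-axis; with |FV| = 26.3, V = (6.370, 56.51). Then |BV| = |V − B| = 18.91.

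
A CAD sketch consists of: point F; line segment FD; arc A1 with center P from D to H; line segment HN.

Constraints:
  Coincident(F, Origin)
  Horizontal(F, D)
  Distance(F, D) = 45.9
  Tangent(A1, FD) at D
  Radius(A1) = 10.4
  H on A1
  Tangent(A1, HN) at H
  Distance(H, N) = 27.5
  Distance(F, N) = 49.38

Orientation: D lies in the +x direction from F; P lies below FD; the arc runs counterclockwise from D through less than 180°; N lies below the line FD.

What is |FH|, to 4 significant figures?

36.77

F is at the origin; F and D share the same y with |FD| = 45.9 and D on the +x side, so D = (45.90, 0.000). The tangent condition forces PD to be normal to FD, so P = D + (0, -10.4) = (45.90, -10.40). Since PH ⟂ HN (tangency), |PN| = √(10.4² + 27.5²) = 29.40 regardless of where H sits on A1. So N lies on both circle(F, 49.38) and circle(P, 29.40); the below-FD intersection is N = (32.94, -36.79). H is the foot of the tangent from N: H = (35.55, -9.413).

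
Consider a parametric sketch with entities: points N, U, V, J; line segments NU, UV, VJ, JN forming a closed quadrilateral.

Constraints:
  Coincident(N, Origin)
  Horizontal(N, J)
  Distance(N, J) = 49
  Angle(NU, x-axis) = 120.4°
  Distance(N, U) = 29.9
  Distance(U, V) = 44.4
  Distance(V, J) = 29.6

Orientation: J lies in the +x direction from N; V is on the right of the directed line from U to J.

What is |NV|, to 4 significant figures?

19.58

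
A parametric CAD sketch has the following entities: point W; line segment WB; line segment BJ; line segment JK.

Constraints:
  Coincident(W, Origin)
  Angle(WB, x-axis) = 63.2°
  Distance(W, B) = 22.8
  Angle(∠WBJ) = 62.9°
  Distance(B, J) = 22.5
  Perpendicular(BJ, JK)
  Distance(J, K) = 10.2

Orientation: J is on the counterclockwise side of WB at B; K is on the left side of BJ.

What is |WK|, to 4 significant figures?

15.77

∠WBJ = 62.9°, so BJ runs at 63.2° + (180° − 62.9°) = 180.3° from the x-axis; with |BJ| = 22.5, J = B + 22.5·(cos 180.3°, sin 180.3°) = (-12.22, 20.23). The perpendicularity gives JK at right angles to BJ; with |JK| = 10.2 on the left of BJ, K = J + 10.2·(0.005236, -1.000) = (-12.17, 10.03). Then |WK| = |K − W| = 15.77.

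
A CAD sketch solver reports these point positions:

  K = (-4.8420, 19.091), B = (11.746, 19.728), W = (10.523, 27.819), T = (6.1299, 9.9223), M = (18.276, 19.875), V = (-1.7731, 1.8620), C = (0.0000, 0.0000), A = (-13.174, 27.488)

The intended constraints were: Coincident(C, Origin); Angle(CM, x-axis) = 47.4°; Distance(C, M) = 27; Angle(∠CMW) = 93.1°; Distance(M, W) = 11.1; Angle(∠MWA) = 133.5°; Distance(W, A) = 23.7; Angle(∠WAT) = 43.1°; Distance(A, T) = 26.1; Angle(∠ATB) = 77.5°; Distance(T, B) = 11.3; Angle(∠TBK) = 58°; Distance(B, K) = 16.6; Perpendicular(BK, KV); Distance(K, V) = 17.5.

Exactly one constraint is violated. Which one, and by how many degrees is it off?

Perpendicular(BK, KV) — off by 7.90°.

C = (0.00, 0.00) ✓; CM at 47.40° ✓; |CM| = 27.00 ✓; ∠CMW = 93.10° ✓; |MW| = 11.10 ✓; ∠MWA = 133.5° ✓; |WA| = 23.70 ✓; ∠WAT = 43.10° ✓; |AT| = 26.10 ✓; ∠ATB = 77.50° ✓; |TB| = 11.30 ✓; ∠TBK = 58.00° ✓; |BK| = 16.60 ✓; ∠(BK, KV) = 97.90° ✗; |KV| = 17.50 ✓.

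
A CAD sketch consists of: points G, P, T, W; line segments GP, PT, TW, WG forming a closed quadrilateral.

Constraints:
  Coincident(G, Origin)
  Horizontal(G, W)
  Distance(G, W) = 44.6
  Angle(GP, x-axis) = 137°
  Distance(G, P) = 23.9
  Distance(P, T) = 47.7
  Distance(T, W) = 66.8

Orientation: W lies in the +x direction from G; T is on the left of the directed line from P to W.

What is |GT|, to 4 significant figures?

56.90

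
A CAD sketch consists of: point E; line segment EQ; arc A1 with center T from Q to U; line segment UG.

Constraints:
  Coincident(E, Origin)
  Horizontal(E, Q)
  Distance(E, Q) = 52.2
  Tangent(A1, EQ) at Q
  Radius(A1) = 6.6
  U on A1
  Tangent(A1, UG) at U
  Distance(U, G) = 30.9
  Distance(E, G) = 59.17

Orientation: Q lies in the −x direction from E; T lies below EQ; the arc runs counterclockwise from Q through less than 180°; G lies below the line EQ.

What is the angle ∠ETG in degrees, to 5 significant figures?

85.417°

Checks: |TU| = 6.600 ✓; ∠(TU, UG) = 90.00° ✓; |UG| = 30.90 ✓; |EG| = 59.17 ✓.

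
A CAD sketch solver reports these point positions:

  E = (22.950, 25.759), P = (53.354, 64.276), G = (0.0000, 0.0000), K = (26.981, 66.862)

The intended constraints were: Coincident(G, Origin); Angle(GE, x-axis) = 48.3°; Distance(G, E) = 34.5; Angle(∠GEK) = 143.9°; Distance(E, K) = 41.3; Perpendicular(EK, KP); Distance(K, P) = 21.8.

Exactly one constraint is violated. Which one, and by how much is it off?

Distance(K, P) = 21.8 — off by 4.70.

G = (0.00, 0.00) ✓; GE at 48.30° ✓; |GE| = 34.50 ✓; ∠GEK = 143.9° ✓; |EK| = 41.30 ✓; ∠(EK, KP) = 90.00° ✓; |KP| = 26.50 ✗.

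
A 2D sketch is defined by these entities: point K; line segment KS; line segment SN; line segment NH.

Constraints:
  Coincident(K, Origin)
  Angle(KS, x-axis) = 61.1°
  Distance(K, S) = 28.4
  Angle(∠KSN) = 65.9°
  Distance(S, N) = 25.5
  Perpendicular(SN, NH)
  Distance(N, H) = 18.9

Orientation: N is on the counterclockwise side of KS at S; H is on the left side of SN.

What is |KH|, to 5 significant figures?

15.577

K is at the origin; KS runs at 61.1° with length 28.4, so S = 28.4·(cos 61.1°, sin 61.1°) = (13.725, 24.863). ∠KSN = 65.9°, so SN runs at 61.1° + (180° − 65.9°) = 175.20° from the x-axis; with |SN| = 25.5, N = S + 25.5·(cos 175.20°, sin 175.20°) = (-11.685, 26.997). The perpendicularity gives NH at right angles to SN; with |NH| = 18.9 on the left of SN, H = N + 18.9·(-0.083678, -0.99649) = (-13.267, 8.1633). Then |KH| = |H − K| = 15.577.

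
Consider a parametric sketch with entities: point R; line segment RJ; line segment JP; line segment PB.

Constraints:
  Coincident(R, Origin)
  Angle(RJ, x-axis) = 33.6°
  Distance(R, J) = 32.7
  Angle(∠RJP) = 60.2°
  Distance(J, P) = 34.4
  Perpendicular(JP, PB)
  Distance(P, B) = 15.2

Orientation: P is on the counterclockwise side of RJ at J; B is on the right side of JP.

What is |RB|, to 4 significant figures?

47.20

∠RJP = 60.2°, so JP runs at 33.6° + (180° − 60.2°) = 153.4° from the x-axis; with |JP| = 34.4, P = J + 34.4·(cos 153.4°, sin 153.4°) = (-3.522, 33.50). JP is perpendicular to PB; with |PB| = 15.2 on the right of JP, B = P + 15.2·(0.4478, 0.8942) = (3.284, 47.09). Then |RB| = |B − R| = 47.20.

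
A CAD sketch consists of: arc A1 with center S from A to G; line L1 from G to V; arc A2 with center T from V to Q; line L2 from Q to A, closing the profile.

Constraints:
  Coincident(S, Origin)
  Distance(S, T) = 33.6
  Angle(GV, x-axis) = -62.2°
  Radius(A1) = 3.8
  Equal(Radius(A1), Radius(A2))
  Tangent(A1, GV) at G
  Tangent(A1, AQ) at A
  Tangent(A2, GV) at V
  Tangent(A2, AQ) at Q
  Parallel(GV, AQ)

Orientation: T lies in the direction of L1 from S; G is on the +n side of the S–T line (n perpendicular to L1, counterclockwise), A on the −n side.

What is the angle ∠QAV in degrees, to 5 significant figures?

12.745°

The slot axis is L1's direction at -62.2°, so u = (cos -62.2°, sin -62.2°) = (0.46639, -0.88458) and n = (−sin -62.2°, cos -62.2°) = (0.88458, 0.46639). S is at the origin and T lies 33.6 along u from S, so T = 33.6·u = (15.671, -29.722). Tangency of A1 to both parallel lines with radius 3.8 puts G and A at S ± 3.8·n: G = (3.3614, 1.7723), A = (-3.3614, -1.7723). Equal radii place V and Q the same way about T: V = T + 3.8·n = (19.032, -27.950), Q = T − 3.8·n = (12.309, -31.494). Then cos ∠QAV = AQ·AV / (|AQ||AV|), giving 12.745°.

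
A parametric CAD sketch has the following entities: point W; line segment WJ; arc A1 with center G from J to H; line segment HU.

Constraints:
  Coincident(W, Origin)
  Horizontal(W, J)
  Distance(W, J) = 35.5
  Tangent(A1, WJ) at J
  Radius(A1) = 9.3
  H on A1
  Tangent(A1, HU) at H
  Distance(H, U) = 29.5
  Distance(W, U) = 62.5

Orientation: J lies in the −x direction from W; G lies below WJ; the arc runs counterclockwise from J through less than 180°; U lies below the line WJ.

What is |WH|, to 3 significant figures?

45.2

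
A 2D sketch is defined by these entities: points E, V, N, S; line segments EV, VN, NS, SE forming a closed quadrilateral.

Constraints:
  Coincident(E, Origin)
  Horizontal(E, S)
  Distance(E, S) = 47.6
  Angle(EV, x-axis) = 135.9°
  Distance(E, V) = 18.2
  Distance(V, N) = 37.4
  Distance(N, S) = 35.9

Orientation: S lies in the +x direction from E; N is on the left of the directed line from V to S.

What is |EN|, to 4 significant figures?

33.61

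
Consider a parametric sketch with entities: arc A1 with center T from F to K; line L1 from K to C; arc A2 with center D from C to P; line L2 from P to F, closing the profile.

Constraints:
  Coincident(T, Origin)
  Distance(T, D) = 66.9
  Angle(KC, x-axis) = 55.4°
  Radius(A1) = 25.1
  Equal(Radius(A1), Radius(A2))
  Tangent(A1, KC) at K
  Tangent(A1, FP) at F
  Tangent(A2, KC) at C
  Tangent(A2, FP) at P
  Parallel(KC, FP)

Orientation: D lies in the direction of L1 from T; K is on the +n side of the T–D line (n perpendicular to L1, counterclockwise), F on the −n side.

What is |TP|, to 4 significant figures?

71.45

Tangency of A1 to both parallel lines with radius 25.1 puts K and F at T ± 25.1·n: K = (-20.66, 14.25), F = (20.66, -14.25). Equal radii place C and P the same way about D: C = D + 25.1·n = (17.33, 69.32), P = D − 25.1·n = (58.65, 40.81). Then |TP| = |P − T| = 71.45.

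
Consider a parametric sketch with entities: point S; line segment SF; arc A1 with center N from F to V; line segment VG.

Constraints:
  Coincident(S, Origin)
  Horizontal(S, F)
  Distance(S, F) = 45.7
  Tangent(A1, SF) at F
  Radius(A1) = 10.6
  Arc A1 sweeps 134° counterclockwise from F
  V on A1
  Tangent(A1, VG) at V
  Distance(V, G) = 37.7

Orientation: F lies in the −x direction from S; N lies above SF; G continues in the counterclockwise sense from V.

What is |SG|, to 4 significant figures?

78.50

S is at the origin; SF is horizontal with |SF| = 45.7 and F on the −x side, so F = (-45.70, 0.000). Tangency of A1 to SF means the radius NF is perpendicular to SF, so N = F + (0, 10.6) = (-45.70, 10.60). On A1, F sits at bearing -90° from N; a 134° counterclockwise sweep puts V at bearing 44°, so V = N + 10.6·(cos 44°, sin 44°) = (-38.07, 17.96). Tangency of A1 to VG means the radius NV is perpendicular to VG, so VG runs along (−sin 44°, cos 44°); with |VG| = 37.7, G = (-64.26, 45.08). Then |SG| = |G − S| = 78.50.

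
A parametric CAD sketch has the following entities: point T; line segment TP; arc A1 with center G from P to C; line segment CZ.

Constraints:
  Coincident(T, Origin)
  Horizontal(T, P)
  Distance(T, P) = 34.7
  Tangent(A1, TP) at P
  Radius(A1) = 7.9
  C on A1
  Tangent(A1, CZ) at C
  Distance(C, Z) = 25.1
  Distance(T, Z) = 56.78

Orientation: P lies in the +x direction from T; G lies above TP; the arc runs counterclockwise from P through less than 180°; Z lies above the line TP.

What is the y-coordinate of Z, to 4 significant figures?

30.77

Checks: T = (0.00, 0.00) ✓; |GC| = 7.900 ✓; ∠(GC, CZ) = 90.00° ✓; |CZ| = 25.10 ✓; |TZ| = 56.78 ✓.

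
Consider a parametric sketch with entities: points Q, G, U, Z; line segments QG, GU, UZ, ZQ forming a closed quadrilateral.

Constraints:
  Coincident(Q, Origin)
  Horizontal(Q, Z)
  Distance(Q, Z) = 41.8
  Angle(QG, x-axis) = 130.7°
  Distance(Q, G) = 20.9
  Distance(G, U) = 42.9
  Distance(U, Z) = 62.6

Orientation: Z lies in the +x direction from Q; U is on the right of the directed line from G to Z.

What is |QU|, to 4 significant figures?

30.76

Checks: |GU| = 42.90 ✓; |UZ| = 62.60 ✓.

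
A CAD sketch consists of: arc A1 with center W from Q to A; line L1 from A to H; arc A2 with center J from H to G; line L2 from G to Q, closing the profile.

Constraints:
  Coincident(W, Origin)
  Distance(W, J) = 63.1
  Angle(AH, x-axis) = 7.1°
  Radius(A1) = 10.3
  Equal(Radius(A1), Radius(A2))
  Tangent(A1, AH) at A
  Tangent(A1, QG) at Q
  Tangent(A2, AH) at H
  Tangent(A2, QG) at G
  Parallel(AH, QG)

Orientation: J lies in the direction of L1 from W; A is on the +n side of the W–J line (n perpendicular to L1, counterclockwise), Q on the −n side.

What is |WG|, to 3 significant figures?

63.9

The slot axis is L1's direction at 7.1°, so u = (cos 7.1°, sin 7.1°) = (0.992, 0.124) and n = (−sin 7.1°, cos 7.1°) = (-0.124, 0.992). W is at the origin and J lies 63.1 along u from W, so J = 63.1·u = (62.6, 7.80). Tangency of A1 to both parallel lines with radius 10.3 puts A and Q at W ± 10.3·n: A = (-1.27, 10.2), Q = (1.27, -10.2). Equal radii place H and G the same way about J: H = J + 10.3·n = (61.3, 18.0), G = J − 10.3·n = (63.9, -2.42). Then |WG| = |G − W| = 63.9.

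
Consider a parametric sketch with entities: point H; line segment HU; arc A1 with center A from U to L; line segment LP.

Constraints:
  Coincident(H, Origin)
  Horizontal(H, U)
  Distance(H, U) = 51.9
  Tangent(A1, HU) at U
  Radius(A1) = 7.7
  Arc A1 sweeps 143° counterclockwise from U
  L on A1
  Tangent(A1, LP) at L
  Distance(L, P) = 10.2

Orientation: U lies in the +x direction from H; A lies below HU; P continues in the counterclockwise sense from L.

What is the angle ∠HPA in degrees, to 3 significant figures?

54.2°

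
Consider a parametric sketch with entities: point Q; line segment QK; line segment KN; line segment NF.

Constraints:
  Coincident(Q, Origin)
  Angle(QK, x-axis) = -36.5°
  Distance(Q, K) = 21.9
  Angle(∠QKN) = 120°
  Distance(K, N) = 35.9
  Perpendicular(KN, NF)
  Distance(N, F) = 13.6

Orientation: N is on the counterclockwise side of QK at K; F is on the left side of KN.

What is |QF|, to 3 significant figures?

47.2

∠QKN = 120.0°, so KN runs at -36.5° + (180° − 120.0°) = 23.5° from the x-axis; with |KN| = 35.9, N = K + 35.9·(cos 23.5°, sin 23.5°) = (50.5, 1.29). The perpendicularity gives NF at right angles to KN; with |NF| = 13.6 on the left of KN, F = N + 13.6·(-0.399, 0.917) = (45.1, 13.8). Then |QF| = |F − Q| = 47.2.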